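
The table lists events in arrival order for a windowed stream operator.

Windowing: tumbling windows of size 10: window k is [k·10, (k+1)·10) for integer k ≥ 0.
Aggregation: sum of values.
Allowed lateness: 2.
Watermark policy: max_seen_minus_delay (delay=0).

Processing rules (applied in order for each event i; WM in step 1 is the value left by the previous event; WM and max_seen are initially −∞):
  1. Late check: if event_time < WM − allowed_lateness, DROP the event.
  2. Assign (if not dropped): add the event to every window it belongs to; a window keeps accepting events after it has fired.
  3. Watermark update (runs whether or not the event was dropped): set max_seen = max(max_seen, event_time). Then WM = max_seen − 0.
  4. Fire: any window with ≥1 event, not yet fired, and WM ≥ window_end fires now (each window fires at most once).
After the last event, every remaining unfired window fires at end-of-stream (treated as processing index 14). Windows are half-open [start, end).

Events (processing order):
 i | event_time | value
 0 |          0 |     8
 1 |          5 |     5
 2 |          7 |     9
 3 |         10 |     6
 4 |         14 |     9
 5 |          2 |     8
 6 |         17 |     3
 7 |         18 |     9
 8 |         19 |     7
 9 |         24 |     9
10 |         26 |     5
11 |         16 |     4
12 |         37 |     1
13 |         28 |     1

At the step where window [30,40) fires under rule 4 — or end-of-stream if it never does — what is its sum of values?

1

i=0 t=0 v=8: → [0,10); WM=0
i=1 t=5 v=5: → [0,10); WM=5
i=2 t=7 v=9: → [0,10); WM=7
i=3 t=10 v=6: → [10,20); WM=10; [0,10) fires=22
i=4 t=14 v=9: → [10,20); WM=14
i=5 t=2 v=8: DROP (t<14-2); WM=14
i=6 t=17 v=3: → [10,20); WM=17
i=7 t=18 v=9: → [10,20); WM=18
i=8 t=19 v=7: → [10,20); WM=19
i=9 t=24 v=9: → [20,30); WM=24; [10,20) fires=34
i=10 t=26 v=5: → [20,30); WM=26
i=11 t=16 v=4: DROP (t<26-2); WM=26
i=12 t=37 v=1: → [30,40); WM=37; [20,30) fires=14
i=13 t=28 v=1: DROP (t<37-2); WM=37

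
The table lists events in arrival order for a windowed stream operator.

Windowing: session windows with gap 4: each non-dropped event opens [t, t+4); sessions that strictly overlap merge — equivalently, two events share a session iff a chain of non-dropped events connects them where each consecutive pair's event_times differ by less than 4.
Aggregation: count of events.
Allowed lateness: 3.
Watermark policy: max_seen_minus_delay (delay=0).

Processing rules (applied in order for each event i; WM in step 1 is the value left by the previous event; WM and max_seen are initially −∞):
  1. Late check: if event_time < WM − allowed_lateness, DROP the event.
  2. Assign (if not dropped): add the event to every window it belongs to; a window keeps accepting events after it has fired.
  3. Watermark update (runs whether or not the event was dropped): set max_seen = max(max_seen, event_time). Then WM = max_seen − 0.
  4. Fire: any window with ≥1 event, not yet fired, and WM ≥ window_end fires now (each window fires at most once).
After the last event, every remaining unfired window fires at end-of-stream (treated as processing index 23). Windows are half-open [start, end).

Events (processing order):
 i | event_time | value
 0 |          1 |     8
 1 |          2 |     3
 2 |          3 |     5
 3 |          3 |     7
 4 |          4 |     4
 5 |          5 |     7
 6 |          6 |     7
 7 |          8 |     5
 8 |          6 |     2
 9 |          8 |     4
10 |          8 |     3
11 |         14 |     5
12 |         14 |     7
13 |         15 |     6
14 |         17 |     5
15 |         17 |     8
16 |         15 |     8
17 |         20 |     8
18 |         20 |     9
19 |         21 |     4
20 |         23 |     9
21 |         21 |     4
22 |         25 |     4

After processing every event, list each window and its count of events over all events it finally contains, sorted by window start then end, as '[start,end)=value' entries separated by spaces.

i=0 t=1 v=8: → [1,5); WM=1
i=1 t=2 v=3: → [1,6); WM=2
i=2 t=3 v=5: → [1,7); WM=3
i=3 t=3 v=7: → [1,7); WM=3
i=4 t=4 v=4: → [1,8); WM=4
i=5 t=5 v=7: → [1,9); WM=5
i=6 t=6 v=7: → [1,10); WM=6
i=7 t=8 v=5: → [1,12); WM=8
i=8 t=6 v=2: → [1,12); WM=8
i=9 t=8 v=4: → [1,12); WM=8
i=10 t=8 v=3: → [1,12); WM=8
i=11 t=14 v=5: → [14,18); WM=14
i=12 t=14 v=7: → [14,18); WM=14
i=13 t=15 v=6: → [14,19); WM=15
i=14 t=17 v=5: → [14,21); WM=17
i=15 t=17 v=8: → [14,21); WM=17
i=16 t=15 v=8: → [14,21); WM=17
i=17 t=20 v=8: → [14,24); WM=20
i=18 t=20 v=9: → [14,24); WM=20
i=19 t=21 v=4: → [14,25); WM=21
i=20 t=23 v=9: → [14,27); WM=23
i=21 t=21 v=4: → [14,27); WM=23
i=22 t=25 v=4: → [14,29); WM=25

[1,12)=11 [14,29)=12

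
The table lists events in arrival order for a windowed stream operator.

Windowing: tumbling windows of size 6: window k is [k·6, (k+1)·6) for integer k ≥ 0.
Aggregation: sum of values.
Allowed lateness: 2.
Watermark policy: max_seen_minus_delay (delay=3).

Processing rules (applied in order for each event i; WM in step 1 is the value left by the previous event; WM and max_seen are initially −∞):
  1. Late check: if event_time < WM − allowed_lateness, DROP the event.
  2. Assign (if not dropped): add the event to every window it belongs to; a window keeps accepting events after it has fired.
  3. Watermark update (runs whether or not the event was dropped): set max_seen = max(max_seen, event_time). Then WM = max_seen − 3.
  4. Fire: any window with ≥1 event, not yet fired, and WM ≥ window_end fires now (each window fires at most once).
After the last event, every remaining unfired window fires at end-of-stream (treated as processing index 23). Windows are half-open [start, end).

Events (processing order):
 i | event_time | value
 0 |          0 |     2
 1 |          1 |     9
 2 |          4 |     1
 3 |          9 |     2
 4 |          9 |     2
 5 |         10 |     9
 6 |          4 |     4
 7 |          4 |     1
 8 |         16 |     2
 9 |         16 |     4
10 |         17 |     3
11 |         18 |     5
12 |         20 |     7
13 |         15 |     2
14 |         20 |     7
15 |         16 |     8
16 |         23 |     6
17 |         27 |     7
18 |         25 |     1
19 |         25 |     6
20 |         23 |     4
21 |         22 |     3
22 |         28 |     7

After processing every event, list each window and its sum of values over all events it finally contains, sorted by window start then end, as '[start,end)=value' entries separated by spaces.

i=0 t=0 v=2: → [0,6); WM=-3
i=1 t=1 v=9: → [0,6); WM=-2
i=2 t=4 v=1: → [0,6); WM=1
i=3 t=9 v=2: → [6,12); WM=6; [0,6) fires=12
i=4 t=9 v=2: → [6,12); WM=6
i=5 t=10 v=9: → [6,12); WM=7
i=6 t=4 v=4: DROP (t<7-2); WM=7
i=7 t=4 v=1: DROP (t<7-2); WM=7
i=8 t=16 v=2: → [12,18); WM=13; [6,12) fires=13
i=9 t=16 v=4: → [12,18); WM=13
i=10 t=17 v=3: → [12,18); WM=14
i=11 t=18 v=5: → [18,24); WM=15
i=12 t=20 v=7: → [18,24); WM=17
i=13 t=15 v=2: → [12,18); WM=17
i=14 t=20 v=7: → [18,24); WM=17
i=15 t=16 v=8: → [12,18); WM=17
i=16 t=23 v=6: → [18,24); WM=20; [12,18) fires=19
i=17 t=27 v=7: → [24,30); WM=24; [18,24) fires=25
i=18 t=25 v=1: → [24,30); WM=24
i=19 t=25 v=6: → [24,30); WM=24
i=20 t=23 v=4: → [18,24); WM=24
i=21 t=22 v=3: → [18,24); WM=24
i=22 t=28 v=7: → [24,30); WM=25

[0,6)=12 [6,12)=13 [12,18)=19 [18,24)=32 [24,30)=21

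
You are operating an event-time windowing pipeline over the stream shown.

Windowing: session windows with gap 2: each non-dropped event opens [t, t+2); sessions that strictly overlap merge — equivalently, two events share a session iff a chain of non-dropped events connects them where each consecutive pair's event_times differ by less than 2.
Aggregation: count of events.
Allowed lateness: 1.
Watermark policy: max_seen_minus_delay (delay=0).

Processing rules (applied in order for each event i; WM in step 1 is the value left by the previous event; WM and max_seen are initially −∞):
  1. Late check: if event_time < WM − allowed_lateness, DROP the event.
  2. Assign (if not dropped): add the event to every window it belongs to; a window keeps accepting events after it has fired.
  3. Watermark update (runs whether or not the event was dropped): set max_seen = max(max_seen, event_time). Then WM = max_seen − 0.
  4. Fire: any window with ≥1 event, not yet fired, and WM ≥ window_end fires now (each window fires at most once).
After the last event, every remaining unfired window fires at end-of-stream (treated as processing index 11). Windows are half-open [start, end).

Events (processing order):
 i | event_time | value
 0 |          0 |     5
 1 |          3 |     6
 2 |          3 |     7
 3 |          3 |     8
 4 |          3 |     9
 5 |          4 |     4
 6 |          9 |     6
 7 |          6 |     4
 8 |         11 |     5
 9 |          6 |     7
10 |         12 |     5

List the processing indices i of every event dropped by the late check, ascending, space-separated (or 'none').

7 9

i=0 t=0 v=5: → [0,2); WM=0
i=1 t=3 v=6: → [3,5); WM=3
i=2 t=3 v=7: → [3,5); WM=3
i=3 t=3 v=8: → [3,5); WM=3
i=4 t=3 v=9: → [3,5); WM=3
i=5 t=4 v=4: → [3,6); WM=4
i=6 t=9 v=6: → [9,11); WM=9
i=7 t=6 v=4: DROP (t<9-1); WM=9
i=8 t=11 v=5: → [11,13); WM=11
i=9 t=6 v=7: DROP (t<11-1); WM=11
i=10 t=12 v=5: → [11,14); WM=12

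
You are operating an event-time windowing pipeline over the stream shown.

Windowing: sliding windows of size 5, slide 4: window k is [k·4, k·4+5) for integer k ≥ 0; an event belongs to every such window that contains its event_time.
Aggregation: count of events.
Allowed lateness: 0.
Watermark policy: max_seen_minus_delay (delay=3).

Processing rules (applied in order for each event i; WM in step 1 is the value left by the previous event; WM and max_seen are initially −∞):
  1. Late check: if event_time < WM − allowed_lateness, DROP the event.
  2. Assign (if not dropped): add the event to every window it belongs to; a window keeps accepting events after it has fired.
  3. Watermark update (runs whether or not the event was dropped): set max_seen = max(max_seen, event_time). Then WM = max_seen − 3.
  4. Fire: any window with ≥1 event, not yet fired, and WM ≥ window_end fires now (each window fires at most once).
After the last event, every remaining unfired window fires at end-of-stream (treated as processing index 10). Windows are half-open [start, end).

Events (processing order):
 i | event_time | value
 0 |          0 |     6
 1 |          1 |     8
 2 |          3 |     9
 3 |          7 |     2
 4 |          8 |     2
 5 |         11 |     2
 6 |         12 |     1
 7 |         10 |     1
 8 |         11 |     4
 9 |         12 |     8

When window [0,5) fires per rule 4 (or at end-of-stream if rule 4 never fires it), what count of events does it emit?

3

i=0 t=0 v=6: → [0,5); WM=-3
i=1 t=1 v=8: → [0,5); WM=-2
i=2 t=3 v=9: → [0,5); WM=0
i=3 t=7 v=2: → [4,9); WM=4
i=4 t=8 v=2: → [8,13),[4,9); WM=5; [0,5) fires=3
i=5 t=11 v=2: → [8,13); WM=8
i=6 t=12 v=1: → [12,17),[8,13); WM=9; [4,9) fires=2
i=7 t=10 v=1: → [8,13); WM=9
i=8 t=11 v=4: → [8,13); WM=9
i=9 t=12 v=8: → [12,17),[8,13); WM=9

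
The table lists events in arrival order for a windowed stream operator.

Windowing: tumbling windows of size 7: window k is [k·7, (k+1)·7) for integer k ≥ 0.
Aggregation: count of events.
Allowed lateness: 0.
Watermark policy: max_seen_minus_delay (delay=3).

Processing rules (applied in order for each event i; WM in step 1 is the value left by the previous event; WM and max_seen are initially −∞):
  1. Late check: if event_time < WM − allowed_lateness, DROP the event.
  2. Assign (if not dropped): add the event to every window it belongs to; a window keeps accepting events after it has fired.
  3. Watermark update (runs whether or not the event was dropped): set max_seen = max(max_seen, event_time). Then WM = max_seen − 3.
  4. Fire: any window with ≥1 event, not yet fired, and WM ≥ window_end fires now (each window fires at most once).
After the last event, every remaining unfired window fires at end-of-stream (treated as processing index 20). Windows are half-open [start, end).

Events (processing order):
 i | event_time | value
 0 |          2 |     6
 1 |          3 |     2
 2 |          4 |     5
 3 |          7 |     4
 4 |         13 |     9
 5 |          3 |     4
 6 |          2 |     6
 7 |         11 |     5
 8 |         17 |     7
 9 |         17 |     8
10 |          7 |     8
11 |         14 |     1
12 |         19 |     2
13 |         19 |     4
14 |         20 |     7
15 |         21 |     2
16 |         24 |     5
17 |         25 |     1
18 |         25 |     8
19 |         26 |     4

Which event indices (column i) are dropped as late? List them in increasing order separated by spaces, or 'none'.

5 6 10

i=0 t=2 v=6: → [0,7); WM=-1
i=1 t=3 v=2: → [0,7); WM=0
i=2 t=4 v=5: → [0,7); WM=1
i=3 t=7 v=4: → [7,14); WM=4
i=4 t=13 v=9: → [7,14); WM=10; [0,7) fires=3
i=5 t=3 v=4: DROP (t<10-0); WM=10
i=6 t=2 v=6: DROP (t<10-0); WM=10
i=7 t=11 v=5: → [7,14); WM=10
i=8 t=17 v=7: → [14,21); WM=14; [7,14) fires=3
i=9 t=17 v=8: → [14,21); WM=14
i=10 t=7 v=8: DROP (t<14-0); WM=14
i=11 t=14 v=1: → [14,21); WM=14
i=12 t=19 v=2: → [14,21); WM=16
i=13 t=19 v=4: → [14,21); WM=16
i=14 t=20 v=7: → [14,21); WM=17
i=15 t=21 v=2: → [21,28); WM=18
i=16 t=24 v=5: → [21,28); WM=21; [14,21) fires=6
i=17 t=25 v=1: → [21,28); WM=22
i=18 t=25 v=8: → [21,28); WM=22
i=19 t=26 v=4: → [21,28); WM=23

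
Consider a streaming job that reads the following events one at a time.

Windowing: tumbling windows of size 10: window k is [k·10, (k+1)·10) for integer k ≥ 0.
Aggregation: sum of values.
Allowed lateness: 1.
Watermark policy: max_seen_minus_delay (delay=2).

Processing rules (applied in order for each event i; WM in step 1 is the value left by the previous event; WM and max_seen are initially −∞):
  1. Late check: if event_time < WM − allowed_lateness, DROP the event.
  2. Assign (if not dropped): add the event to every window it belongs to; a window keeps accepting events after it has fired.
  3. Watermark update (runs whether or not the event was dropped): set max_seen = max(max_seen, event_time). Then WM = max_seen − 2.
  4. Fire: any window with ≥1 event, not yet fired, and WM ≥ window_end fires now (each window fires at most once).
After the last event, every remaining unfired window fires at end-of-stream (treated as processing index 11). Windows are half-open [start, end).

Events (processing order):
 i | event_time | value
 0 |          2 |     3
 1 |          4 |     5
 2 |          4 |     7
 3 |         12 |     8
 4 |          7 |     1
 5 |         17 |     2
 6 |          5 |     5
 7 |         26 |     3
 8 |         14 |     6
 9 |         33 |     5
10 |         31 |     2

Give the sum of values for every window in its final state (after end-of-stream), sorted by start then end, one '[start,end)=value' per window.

[0,10)=15 [10,20)=10 [20,30)=3 [30,40)=7

i=0 t=2 v=3: → [0,10); WM=0
i=1 t=4 v=5: → [0,10); WM=2
i=2 t=4 v=7: → [0,10); WM=2
i=3 t=12 v=8: → [10,20); WM=10; [0,10) fires=15
i=4 t=7 v=1: DROP (t<10-1); WM=10
i=5 t=17 v=2: → [10,20); WM=15
i=6 t=5 v=5: DROP (t<15-1); WM=15
i=7 t=26 v=3: → [20,30); WM=24; [10,20) fires=10
i=8 t=14 v=6: DROP (t<24-1); WM=24
i=9 t=33 v=5: → [30,40); WM=31; [20,30) fires=3
i=10 t=31 v=2: → [30,40); WM=31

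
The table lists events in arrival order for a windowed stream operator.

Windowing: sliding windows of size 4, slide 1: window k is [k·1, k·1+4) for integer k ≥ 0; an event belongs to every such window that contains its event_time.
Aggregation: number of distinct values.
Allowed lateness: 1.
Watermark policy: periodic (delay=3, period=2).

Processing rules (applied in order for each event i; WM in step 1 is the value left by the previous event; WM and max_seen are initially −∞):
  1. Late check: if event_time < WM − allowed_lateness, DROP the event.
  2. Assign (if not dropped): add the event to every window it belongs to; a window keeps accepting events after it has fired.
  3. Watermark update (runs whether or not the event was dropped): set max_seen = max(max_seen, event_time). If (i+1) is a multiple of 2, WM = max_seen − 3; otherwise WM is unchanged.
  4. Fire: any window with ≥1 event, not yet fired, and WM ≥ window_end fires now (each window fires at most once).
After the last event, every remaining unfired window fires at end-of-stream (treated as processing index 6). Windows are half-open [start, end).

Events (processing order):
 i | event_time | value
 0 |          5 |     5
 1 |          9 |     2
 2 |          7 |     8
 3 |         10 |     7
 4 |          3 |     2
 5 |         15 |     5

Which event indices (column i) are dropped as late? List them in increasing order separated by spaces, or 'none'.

4

i=0 t=5 v=5: → [5,9),[4,8),[3,7),[2,6); WM=−∞
i=1 t=9 v=2: → [9,13),[8,12),[7,11),[6,10); WM=6; [2,6) fires=1
i=2 t=7 v=8: → [7,11),[6,10),[5,9),[4,8); WM=6
i=3 t=10 v=7: → [10,14),[9,13),[8,12),[7,11); WM=7; [3,7) fires=1
i=4 t=3 v=2: DROP (t<7-1); WM=7
i=5 t=15 v=5: → [15,19),[14,18),[13,17),[12,16); WM=12; [4,8) fires=2 [5,9) fires=2 [6,10) fires=2 [7,11) fires=3 [8,12) fires=2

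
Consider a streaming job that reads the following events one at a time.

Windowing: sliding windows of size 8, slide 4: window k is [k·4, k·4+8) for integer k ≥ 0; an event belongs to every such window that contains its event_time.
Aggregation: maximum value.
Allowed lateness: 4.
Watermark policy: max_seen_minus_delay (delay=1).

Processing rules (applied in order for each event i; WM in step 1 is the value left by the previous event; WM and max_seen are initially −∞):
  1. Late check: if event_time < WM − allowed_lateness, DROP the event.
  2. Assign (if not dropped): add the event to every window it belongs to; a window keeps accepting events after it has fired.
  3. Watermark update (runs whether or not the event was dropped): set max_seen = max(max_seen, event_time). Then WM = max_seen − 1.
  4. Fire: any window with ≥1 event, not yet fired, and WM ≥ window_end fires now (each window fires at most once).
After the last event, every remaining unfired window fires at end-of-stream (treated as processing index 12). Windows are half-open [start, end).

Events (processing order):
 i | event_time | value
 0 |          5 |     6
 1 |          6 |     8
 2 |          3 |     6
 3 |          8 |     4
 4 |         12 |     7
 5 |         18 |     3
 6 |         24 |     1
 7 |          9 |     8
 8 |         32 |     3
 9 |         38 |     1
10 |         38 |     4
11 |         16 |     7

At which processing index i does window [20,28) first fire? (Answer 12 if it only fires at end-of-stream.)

i=0 t=5 v=6: → [4,12),[0,8); WM=4
i=1 t=6 v=8: → [4,12),[0,8); WM=5
i=2 t=3 v=6: → [0,8); WM=5
i=3 t=8 v=4: → [8,16),[4,12); WM=7
i=4 t=12 v=7: → [12,20),[8,16); WM=11; [0,8) fires=8
i=5 t=18 v=3: → [16,24),[12,20); WM=17; [4,12) fires=8 [8,16) fires=7
i=6 t=24 v=1: → [24,32),[20,28); WM=23; [12,20) fires=7
i=7 t=9 v=8: DROP (t<23-4); WM=23
i=8 t=32 v=3: → [32,40),[28,36); WM=31; [16,24) fires=3 [20,28) fires=1
i=9 t=38 v=1: → [36,44),[32,40); WM=37; [24,32) fires=1 [28,36) fires=3
i=10 t=38 v=4: → [36,44),[32,40); WM=37
i=11 t=16 v=7: DROP (t<37-4); WM=37

8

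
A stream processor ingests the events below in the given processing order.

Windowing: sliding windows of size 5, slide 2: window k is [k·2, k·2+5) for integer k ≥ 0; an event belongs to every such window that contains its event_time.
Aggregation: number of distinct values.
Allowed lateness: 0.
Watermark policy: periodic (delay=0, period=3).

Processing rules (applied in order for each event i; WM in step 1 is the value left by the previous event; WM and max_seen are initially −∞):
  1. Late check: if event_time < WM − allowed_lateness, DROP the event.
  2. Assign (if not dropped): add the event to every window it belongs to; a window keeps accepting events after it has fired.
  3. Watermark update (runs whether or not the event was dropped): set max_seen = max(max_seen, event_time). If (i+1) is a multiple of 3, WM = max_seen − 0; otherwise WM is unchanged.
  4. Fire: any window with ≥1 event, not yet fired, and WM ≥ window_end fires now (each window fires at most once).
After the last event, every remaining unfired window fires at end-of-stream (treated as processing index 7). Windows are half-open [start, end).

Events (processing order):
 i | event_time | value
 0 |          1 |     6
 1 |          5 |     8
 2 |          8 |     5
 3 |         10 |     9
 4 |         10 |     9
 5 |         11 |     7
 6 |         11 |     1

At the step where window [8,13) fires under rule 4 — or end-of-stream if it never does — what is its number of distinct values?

i=0 t=1 v=6: → [0,5); WM=−∞
i=1 t=5 v=8: → [4,9),[2,7); WM=−∞
i=2 t=8 v=5: → [8,13),[6,11),[4,9); WM=8; [0,5) fires=1 [2,7) fires=1
i=3 t=10 v=9: → [10,15),[8,13),[6,11); WM=8
i=4 t=10 v=9: → [10,15),[8,13),[6,11); WM=8
i=5 t=11 v=7: → [10,15),[8,13); WM=11; [4,9) fires=2 [6,11) fires=2
i=6 t=11 v=1: → [10,15),[8,13); WM=11

4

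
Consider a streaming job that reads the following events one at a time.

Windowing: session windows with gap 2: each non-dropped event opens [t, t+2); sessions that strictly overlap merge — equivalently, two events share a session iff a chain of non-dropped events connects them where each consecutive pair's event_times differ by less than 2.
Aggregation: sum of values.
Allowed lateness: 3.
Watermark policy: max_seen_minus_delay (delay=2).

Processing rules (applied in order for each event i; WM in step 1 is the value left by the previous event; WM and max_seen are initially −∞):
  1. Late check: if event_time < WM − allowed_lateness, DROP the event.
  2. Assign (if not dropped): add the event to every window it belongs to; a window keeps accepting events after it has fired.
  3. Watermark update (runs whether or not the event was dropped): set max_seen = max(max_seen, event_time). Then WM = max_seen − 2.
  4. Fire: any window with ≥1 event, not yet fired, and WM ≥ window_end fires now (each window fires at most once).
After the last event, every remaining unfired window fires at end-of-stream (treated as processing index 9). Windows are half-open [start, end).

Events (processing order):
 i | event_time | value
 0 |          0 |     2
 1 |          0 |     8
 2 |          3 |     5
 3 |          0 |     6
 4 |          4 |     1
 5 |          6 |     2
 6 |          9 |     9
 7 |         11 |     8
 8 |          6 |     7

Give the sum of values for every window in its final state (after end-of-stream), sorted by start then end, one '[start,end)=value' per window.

i=0 t=0 v=2: → [0,2); WM=-2
i=1 t=0 v=8: → [0,2); WM=-2
i=2 t=3 v=5: → [3,5); WM=1
i=3 t=0 v=6: → [0,2); WM=1
i=4 t=4 v=1: → [3,6); WM=2
i=5 t=6 v=2: → [6,8); WM=4
i=6 t=9 v=9: → [9,11); WM=7
i=7 t=11 v=8: → [11,13); WM=9
i=8 t=6 v=7: → [6,8); WM=9

[0,2)=16 [3,6)=6 [6,8)=9 [9,11)=9 [11,13)=8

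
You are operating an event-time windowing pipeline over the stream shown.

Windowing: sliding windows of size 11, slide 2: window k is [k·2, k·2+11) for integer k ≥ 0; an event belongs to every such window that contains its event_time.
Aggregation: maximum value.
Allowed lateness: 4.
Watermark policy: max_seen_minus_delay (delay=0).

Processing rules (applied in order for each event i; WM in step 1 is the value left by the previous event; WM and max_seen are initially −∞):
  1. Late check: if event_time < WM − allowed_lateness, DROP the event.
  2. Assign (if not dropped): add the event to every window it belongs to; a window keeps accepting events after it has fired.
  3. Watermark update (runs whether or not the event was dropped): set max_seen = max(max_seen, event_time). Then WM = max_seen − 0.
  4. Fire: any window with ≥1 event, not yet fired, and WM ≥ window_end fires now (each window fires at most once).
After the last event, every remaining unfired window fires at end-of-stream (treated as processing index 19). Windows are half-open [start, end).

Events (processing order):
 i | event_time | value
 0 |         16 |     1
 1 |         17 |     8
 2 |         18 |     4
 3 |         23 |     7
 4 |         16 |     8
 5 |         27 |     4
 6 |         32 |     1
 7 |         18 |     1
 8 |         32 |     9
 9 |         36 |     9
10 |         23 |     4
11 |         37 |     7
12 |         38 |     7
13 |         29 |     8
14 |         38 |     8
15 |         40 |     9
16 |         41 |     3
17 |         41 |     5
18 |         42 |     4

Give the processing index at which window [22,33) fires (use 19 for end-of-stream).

i=0 t=16 v=1: → [16,27),[14,25),[12,23),[10,21),[8,19),[6,17); WM=16
i=1 t=17 v=8: → [16,27),[14,25),[12,23),[10,21),[8,19); WM=17; [6,17) fires=1
i=2 t=18 v=4: → [18,29),[16,27),[14,25),[12,23),[10,21),[8,19); WM=18
i=3 t=23 v=7: → [22,33),[20,31),[18,29),[16,27),[14,25); WM=23; [8,19) fires=8 [10,21) fires=8 [12,23) fires=8
i=4 t=16 v=8: DROP (t<23-4); WM=23
i=5 t=27 v=4: → [26,37),[24,35),[22,33),[20,31),[18,29); WM=27; [14,25) fires=8 [16,27) fires=8
i=6 t=32 v=1: → [32,43),[30,41),[28,39),[26,37),[24,35),[22,33); WM=32; [18,29) fires=7 [20,31) fires=7
i=7 t=18 v=1: DROP (t<32-4); WM=32
i=8 t=32 v=9: → [32,43),[30,41),[28,39),[26,37),[24,35),[22,33); WM=32
i=9 t=36 v=9: → [36,47),[34,45),[32,43),[30,41),[28,39),[26,37); WM=36; [22,33) fires=9 [24,35) fires=9
i=10 t=23 v=4: DROP (t<36-4); WM=36
i=11 t=37 v=7: → [36,47),[34,45),[32,43),[30,41),[28,39); WM=37; [26,37) fires=9
i=12 t=38 v=7: → [38,49),[36,47),[34,45),[32,43),[30,41),[28,39); WM=38
i=13 t=29 v=8: DROP (t<38-4); WM=38
i=14 t=38 v=8: → [38,49),[36,47),[34,45),[32,43),[30,41),[28,39); WM=38
i=15 t=40 v=9: → [40,51),[38,49),[36,47),[34,45),[32,43),[30,41); WM=40; [28,39) fires=9
i=16 t=41 v=3: → [40,51),[38,49),[36,47),[34,45),[32,43); WM=41; [30,41) fires=9
i=17 t=41 v=5: → [40,51),[38,49),[36,47),[34,45),[32,43); WM=41
i=18 t=42 v=4: → [42,53),[40,51),[38,49),[36,47),[34,45),[32,43); WM=42

9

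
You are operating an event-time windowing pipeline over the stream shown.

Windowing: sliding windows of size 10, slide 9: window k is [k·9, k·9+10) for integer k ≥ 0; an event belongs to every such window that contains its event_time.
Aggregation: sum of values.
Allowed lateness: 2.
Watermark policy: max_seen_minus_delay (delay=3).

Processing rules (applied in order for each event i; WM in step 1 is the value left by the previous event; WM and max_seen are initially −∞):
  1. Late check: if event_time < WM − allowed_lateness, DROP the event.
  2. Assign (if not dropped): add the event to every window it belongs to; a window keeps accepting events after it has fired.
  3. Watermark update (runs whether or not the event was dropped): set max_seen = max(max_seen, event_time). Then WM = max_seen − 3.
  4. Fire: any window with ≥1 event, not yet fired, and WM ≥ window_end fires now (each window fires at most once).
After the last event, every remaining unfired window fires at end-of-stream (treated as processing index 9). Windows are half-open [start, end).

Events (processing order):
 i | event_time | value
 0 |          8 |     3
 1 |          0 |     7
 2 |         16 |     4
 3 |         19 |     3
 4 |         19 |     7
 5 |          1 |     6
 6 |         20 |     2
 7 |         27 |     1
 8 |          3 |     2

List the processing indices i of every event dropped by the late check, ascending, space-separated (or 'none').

1 5 8

i=0 t=8 v=3: → [0,10); WM=5
i=1 t=0 v=7: DROP (t<5-2); WM=5
i=2 t=16 v=4: → [9,19); WM=13; [0,10) fires=3
i=3 t=19 v=3: → [18,28); WM=16
i=4 t=19 v=7: → [18,28); WM=16
i=5 t=1 v=6: DROP (t<16-2); WM=16
i=6 t=20 v=2: → [18,28); WM=17
i=7 t=27 v=1: → [27,37),[18,28); WM=24; [9,19) fires=4
i=8 t=3 v=2: DROP (t<24-2); WM=24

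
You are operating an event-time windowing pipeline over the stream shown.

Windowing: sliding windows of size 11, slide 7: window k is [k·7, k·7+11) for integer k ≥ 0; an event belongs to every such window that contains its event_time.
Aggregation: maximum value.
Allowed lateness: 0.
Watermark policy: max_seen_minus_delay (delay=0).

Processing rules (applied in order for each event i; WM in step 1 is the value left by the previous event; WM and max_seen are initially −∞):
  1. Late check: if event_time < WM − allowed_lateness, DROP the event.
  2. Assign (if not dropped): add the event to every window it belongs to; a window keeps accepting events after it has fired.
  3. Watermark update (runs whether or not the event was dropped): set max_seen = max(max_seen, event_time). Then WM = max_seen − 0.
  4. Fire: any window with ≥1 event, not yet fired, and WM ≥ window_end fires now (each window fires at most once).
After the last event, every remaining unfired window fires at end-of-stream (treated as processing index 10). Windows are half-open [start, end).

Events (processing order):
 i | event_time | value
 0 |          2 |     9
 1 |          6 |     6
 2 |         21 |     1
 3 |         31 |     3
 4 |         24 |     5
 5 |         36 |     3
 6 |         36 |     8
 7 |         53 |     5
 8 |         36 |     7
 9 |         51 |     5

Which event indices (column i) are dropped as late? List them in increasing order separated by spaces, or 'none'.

i=0 t=2 v=9: → [0,11); WM=2
i=1 t=6 v=6: → [0,11); WM=6
i=2 t=21 v=1: → [21,32),[14,25); WM=21; [0,11) fires=9
i=3 t=31 v=3: → [28,39),[21,32); WM=31; [14,25) fires=1
i=4 t=24 v=5: DROP (t<31-0); WM=31
i=5 t=36 v=3: → [35,46),[28,39); WM=36; [21,32) fires=3
i=6 t=36 v=8: → [35,46),[28,39); WM=36
i=7 t=53 v=5: → [49,60); WM=53; [28,39) fires=8 [35,46) fires=8
i=8 t=36 v=7: DROP (t<53-0); WM=53
i=9 t=51 v=5: DROP (t<53-0); WM=53

4 8 9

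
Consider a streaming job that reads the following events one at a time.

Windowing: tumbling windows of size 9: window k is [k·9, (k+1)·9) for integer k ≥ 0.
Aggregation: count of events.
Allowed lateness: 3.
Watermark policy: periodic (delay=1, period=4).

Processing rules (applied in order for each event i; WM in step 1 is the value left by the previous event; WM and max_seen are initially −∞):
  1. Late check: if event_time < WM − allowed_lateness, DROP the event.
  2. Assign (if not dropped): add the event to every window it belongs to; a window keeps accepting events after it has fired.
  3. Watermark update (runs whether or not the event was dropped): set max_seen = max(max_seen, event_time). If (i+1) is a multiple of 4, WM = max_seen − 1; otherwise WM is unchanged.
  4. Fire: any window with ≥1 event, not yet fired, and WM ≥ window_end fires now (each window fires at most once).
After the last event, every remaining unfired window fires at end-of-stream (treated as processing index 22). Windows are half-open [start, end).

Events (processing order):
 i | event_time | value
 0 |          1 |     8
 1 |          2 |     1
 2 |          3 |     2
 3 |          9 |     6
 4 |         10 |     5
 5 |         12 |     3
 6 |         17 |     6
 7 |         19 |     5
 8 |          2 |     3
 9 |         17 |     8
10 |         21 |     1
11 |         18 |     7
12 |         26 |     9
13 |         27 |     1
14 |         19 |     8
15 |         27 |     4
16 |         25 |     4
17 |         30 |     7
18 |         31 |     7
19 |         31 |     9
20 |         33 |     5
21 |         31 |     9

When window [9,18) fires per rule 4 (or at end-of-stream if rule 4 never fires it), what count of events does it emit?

i=0 t=1 v=8: → [0,9); WM=−∞
i=1 t=2 v=1: → [0,9); WM=−∞
i=2 t=3 v=2: → [0,9); WM=−∞
i=3 t=9 v=6: → [9,18); WM=8
i=4 t=10 v=5: → [9,18); WM=8
i=5 t=12 v=3: → [9,18); WM=8
i=6 t=17 v=6: → [9,18); WM=8
i=7 t=19 v=5: → [18,27); WM=18; [0,9) fires=3 [9,18) fires=4
i=8 t=2 v=3: DROP (t<18-3); WM=18
i=9 t=17 v=8: → [9,18); WM=18
i=10 t=21 v=1: → [18,27); WM=18
i=11 t=18 v=7: → [18,27); WM=20
i=12 t=26 v=9: → [18,27); WM=20
i=13 t=27 v=1: → [27,36); WM=20
i=14 t=19 v=8: → [18,27); WM=20
i=15 t=27 v=4: → [27,36); WM=26
i=16 t=25 v=4: → [18,27); WM=26
i=17 t=30 v=7: → [27,36); WM=26
i=18 t=31 v=7: → [27,36); WM=26
i=19 t=31 v=9: → [27,36); WM=30; [18,27) fires=6
i=20 t=33 v=5: → [27,36); WM=30
i=21 t=31 v=9: → [27,36); WM=30

4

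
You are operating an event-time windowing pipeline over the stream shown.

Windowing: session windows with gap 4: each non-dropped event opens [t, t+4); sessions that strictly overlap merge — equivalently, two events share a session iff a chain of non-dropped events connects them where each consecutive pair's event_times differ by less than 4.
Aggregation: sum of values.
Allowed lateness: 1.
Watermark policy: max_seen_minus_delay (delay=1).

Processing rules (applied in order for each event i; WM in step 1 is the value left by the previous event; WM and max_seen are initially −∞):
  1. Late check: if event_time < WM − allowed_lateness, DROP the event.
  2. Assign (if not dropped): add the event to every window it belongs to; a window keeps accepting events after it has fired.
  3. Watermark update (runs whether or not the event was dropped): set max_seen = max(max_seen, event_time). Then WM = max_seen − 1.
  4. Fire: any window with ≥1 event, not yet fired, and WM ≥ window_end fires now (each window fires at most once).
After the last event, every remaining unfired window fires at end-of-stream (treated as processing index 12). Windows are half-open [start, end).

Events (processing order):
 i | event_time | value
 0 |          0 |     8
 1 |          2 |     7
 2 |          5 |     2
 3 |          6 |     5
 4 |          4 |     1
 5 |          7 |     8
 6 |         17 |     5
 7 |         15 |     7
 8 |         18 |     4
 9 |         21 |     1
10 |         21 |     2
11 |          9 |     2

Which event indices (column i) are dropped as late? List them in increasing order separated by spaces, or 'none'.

11

i=0 t=0 v=8: → [0,4); WM=-1
i=1 t=2 v=7: → [0,6); WM=1
i=2 t=5 v=2: → [0,9); WM=4
i=3 t=6 v=5: → [0,10); WM=5
i=4 t=4 v=1: → [0,10); WM=5
i=5 t=7 v=8: → [0,11); WM=6
i=6 t=17 v=5: → [17,21); WM=16
i=7 t=15 v=7: → [15,21); WM=16
i=8 t=18 v=4: → [15,22); WM=17
i=9 t=21 v=1: → [15,25); WM=20
i=10 t=21 v=2: → [15,25); WM=20
i=11 t=9 v=2: DROP (t<20-1); WM=20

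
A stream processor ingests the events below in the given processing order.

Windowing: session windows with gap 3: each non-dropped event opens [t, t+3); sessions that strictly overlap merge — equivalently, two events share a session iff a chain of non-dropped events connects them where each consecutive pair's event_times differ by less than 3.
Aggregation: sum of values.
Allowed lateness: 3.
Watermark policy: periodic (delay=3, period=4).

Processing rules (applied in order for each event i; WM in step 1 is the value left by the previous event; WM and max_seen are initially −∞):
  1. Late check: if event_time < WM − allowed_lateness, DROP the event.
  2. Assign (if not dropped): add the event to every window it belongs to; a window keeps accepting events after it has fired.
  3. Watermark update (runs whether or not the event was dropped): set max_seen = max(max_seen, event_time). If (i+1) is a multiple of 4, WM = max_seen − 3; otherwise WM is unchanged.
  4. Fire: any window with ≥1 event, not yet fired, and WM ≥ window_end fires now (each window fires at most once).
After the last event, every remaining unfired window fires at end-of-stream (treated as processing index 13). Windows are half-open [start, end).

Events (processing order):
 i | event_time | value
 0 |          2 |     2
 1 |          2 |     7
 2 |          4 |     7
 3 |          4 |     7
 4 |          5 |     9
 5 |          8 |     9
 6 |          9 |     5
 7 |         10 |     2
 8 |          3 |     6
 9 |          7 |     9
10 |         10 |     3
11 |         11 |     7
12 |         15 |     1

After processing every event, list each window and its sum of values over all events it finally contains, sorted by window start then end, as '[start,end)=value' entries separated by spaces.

[2,14)=67 [15,18)=1

i=0 t=2 v=2: → [2,5); WM=−∞
i=1 t=2 v=7: → [2,5); WM=−∞
i=2 t=4 v=7: → [2,7); WM=−∞
i=3 t=4 v=7: → [2,7); WM=1
i=4 t=5 v=9: → [2,8); WM=1
i=5 t=8 v=9: → [8,11); WM=1
i=6 t=9 v=5: → [8,12); WM=1
i=7 t=10 v=2: → [8,13); WM=7
i=8 t=3 v=6: DROP (t<7-3); WM=7
i=9 t=7 v=9: → [2,13); WM=7
i=10 t=10 v=3: → [2,13); WM=7
i=11 t=11 v=7: → [2,14); WM=8
i=12 t=15 v=1: → [15,18); WM=8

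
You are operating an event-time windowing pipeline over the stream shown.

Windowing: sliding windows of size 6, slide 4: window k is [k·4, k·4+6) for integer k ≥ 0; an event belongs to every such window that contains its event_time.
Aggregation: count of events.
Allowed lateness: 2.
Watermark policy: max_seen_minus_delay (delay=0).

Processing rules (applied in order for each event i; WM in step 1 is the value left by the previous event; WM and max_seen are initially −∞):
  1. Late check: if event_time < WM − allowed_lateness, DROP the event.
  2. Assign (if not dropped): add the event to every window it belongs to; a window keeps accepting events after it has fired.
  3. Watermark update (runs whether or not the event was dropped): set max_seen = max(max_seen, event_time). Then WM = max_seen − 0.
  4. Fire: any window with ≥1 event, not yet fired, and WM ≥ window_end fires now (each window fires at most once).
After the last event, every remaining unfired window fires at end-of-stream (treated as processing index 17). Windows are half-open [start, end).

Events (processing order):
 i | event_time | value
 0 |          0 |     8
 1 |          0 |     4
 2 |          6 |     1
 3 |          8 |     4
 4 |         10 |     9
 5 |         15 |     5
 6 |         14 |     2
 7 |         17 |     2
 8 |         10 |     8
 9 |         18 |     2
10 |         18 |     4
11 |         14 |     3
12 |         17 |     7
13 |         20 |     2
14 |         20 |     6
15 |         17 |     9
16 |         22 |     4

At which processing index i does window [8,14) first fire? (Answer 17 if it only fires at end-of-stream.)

i=0 t=0 v=8: → [0,6); WM=0
i=1 t=0 v=4: → [0,6); WM=0
i=2 t=6 v=1: → [4,10); WM=6; [0,6) fires=2
i=3 t=8 v=4: → [8,14),[4,10); WM=8
i=4 t=10 v=9: → [8,14); WM=10; [4,10) fires=2
i=5 t=15 v=5: → [12,18); WM=15; [8,14) fires=2
i=6 t=14 v=2: → [12,18); WM=15
i=7 t=17 v=2: → [16,22),[12,18); WM=17
i=8 t=10 v=8: DROP (t<17-2); WM=17
i=9 t=18 v=2: → [16,22); WM=18; [12,18) fires=3
i=10 t=18 v=4: → [16,22); WM=18
i=11 t=14 v=3: DROP (t<18-2); WM=18
i=12 t=17 v=7: → [16,22),[12,18); WM=18
i=13 t=20 v=2: → [20,26),[16,22); WM=20
i=14 t=20 v=6: → [20,26),[16,22); WM=20
i=15 t=17 v=9: DROP (t<20-2); WM=20
i=16 t=22 v=4: → [20,26); WM=22; [16,22) fires=6

5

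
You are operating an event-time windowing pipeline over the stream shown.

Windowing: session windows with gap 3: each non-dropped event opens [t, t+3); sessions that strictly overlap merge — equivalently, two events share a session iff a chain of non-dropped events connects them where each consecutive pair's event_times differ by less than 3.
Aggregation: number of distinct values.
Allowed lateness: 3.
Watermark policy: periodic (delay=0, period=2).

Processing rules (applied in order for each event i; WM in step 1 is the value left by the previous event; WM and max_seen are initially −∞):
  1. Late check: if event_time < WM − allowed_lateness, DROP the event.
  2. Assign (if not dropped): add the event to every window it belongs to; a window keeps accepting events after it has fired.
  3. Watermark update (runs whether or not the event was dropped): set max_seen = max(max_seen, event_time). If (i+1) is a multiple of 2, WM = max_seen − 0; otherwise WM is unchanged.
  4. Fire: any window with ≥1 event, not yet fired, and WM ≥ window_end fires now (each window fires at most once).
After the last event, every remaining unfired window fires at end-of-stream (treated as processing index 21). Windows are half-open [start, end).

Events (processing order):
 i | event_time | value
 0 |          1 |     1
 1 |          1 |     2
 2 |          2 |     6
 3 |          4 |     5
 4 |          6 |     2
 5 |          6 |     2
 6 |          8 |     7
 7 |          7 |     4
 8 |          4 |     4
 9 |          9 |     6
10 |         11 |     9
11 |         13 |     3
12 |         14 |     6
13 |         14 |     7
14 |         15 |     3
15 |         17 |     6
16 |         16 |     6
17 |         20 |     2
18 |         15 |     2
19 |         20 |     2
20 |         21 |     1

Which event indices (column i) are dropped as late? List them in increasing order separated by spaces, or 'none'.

8 18

i=0 t=1 v=1: → [1,4); WM=−∞
i=1 t=1 v=2: → [1,4); WM=1
i=2 t=2 v=6: → [1,5); WM=1
i=3 t=4 v=5: → [1,7); WM=4
i=4 t=6 v=2: → [1,9); WM=4
i=5 t=6 v=2: → [1,9); WM=6
i=6 t=8 v=7: → [1,11); WM=6
i=7 t=7 v=4: → [1,11); WM=8
i=8 t=4 v=4: DROP (t<8-3); WM=8
i=9 t=9 v=6: → [1,12); WM=9
i=10 t=11 v=9: → [1,14); WM=9
i=11 t=13 v=3: → [1,16); WM=13
i=12 t=14 v=6: → [1,17); WM=13
i=13 t=14 v=7: → [1,17); WM=14
i=14 t=15 v=3: → [1,18); WM=14
i=15 t=17 v=6: → [1,20); WM=17
i=16 t=16 v=6: → [1,20); WM=17
i=17 t=20 v=2: → [20,23); WM=20
i=18 t=15 v=2: DROP (t<20-3); WM=20
i=19 t=20 v=2: → [20,23); WM=20
i=20 t=21 v=1: → [20,24); WM=20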